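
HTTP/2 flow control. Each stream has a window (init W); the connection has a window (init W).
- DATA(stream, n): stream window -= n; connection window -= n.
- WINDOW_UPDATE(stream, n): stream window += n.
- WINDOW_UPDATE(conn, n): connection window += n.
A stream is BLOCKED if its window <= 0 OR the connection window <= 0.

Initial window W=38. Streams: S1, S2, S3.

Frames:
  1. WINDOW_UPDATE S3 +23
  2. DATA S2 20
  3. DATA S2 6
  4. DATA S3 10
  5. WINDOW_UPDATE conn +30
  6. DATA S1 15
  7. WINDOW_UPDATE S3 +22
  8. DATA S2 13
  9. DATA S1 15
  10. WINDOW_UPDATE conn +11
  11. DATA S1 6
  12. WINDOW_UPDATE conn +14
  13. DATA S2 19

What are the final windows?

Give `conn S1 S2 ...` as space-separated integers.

Answer: -11 2 -20 73

Derivation:
Op 1: conn=38 S1=38 S2=38 S3=61 blocked=[]
Op 2: conn=18 S1=38 S2=18 S3=61 blocked=[]
Op 3: conn=12 S1=38 S2=12 S3=61 blocked=[]
Op 4: conn=2 S1=38 S2=12 S3=51 blocked=[]
Op 5: conn=32 S1=38 S2=12 S3=51 blocked=[]
Op 6: conn=17 S1=23 S2=12 S3=51 blocked=[]
Op 7: conn=17 S1=23 S2=12 S3=73 blocked=[]
Op 8: conn=4 S1=23 S2=-1 S3=73 blocked=[2]
Op 9: conn=-11 S1=8 S2=-1 S3=73 blocked=[1, 2, 3]
Op 10: conn=0 S1=8 S2=-1 S3=73 blocked=[1, 2, 3]
Op 11: conn=-6 S1=2 S2=-1 S3=73 blocked=[1, 2, 3]
Op 12: conn=8 S1=2 S2=-1 S3=73 blocked=[2]
Op 13: conn=-11 S1=2 S2=-20 S3=73 blocked=[1, 2, 3]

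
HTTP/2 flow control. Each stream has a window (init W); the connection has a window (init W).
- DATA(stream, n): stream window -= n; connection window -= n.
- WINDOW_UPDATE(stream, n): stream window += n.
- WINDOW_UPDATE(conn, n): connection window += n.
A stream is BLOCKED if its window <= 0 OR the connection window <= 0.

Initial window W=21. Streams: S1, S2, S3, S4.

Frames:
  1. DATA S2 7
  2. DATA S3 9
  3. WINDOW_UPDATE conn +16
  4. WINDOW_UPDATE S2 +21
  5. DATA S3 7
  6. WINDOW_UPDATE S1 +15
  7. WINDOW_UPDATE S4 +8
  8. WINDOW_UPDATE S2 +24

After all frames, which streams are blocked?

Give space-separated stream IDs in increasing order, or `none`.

Op 1: conn=14 S1=21 S2=14 S3=21 S4=21 blocked=[]
Op 2: conn=5 S1=21 S2=14 S3=12 S4=21 blocked=[]
Op 3: conn=21 S1=21 S2=14 S3=12 S4=21 blocked=[]
Op 4: conn=21 S1=21 S2=35 S3=12 S4=21 blocked=[]
Op 5: conn=14 S1=21 S2=35 S3=5 S4=21 blocked=[]
Op 6: conn=14 S1=36 S2=35 S3=5 S4=21 blocked=[]
Op 7: conn=14 S1=36 S2=35 S3=5 S4=29 blocked=[]
Op 8: conn=14 S1=36 S2=59 S3=5 S4=29 blocked=[]

Answer: none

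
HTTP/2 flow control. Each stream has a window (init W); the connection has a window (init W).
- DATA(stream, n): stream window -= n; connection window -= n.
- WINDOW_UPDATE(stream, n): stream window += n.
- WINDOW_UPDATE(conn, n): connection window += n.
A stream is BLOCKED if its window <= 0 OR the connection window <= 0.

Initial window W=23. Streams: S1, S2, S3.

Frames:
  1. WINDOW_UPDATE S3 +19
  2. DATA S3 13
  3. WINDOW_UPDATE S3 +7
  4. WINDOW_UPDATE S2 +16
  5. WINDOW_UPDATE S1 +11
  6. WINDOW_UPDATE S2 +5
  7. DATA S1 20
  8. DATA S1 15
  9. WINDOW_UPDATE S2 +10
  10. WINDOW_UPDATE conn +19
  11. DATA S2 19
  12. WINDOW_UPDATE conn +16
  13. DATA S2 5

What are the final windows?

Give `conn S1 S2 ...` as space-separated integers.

Op 1: conn=23 S1=23 S2=23 S3=42 blocked=[]
Op 2: conn=10 S1=23 S2=23 S3=29 blocked=[]
Op 3: conn=10 S1=23 S2=23 S3=36 blocked=[]
Op 4: conn=10 S1=23 S2=39 S3=36 blocked=[]
Op 5: conn=10 S1=34 S2=39 S3=36 blocked=[]
Op 6: conn=10 S1=34 S2=44 S3=36 blocked=[]
Op 7: conn=-10 S1=14 S2=44 S3=36 blocked=[1, 2, 3]
Op 8: conn=-25 S1=-1 S2=44 S3=36 blocked=[1, 2, 3]
Op 9: conn=-25 S1=-1 S2=54 S3=36 blocked=[1, 2, 3]
Op 10: conn=-6 S1=-1 S2=54 S3=36 blocked=[1, 2, 3]
Op 11: conn=-25 S1=-1 S2=35 S3=36 blocked=[1, 2, 3]
Op 12: conn=-9 S1=-1 S2=35 S3=36 blocked=[1, 2, 3]
Op 13: conn=-14 S1=-1 S2=30 S3=36 blocked=[1, 2, 3]

Answer: -14 -1 30 36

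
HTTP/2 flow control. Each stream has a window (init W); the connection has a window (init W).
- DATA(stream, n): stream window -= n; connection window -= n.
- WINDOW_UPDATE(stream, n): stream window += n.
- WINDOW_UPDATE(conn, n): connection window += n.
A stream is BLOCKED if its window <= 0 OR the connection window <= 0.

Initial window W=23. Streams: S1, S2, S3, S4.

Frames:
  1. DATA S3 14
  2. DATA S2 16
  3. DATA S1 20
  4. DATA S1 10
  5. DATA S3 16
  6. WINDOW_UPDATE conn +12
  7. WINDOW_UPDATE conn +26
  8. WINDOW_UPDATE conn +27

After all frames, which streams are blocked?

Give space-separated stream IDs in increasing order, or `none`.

Op 1: conn=9 S1=23 S2=23 S3=9 S4=23 blocked=[]
Op 2: conn=-7 S1=23 S2=7 S3=9 S4=23 blocked=[1, 2, 3, 4]
Op 3: conn=-27 S1=3 S2=7 S3=9 S4=23 blocked=[1, 2, 3, 4]
Op 4: conn=-37 S1=-7 S2=7 S3=9 S4=23 blocked=[1, 2, 3, 4]
Op 5: conn=-53 S1=-7 S2=7 S3=-7 S4=23 blocked=[1, 2, 3, 4]
Op 6: conn=-41 S1=-7 S2=7 S3=-7 S4=23 blocked=[1, 2, 3, 4]
Op 7: conn=-15 S1=-7 S2=7 S3=-7 S4=23 blocked=[1, 2, 3, 4]
Op 8: conn=12 S1=-7 S2=7 S3=-7 S4=23 blocked=[1, 3]

Answer: S1 S3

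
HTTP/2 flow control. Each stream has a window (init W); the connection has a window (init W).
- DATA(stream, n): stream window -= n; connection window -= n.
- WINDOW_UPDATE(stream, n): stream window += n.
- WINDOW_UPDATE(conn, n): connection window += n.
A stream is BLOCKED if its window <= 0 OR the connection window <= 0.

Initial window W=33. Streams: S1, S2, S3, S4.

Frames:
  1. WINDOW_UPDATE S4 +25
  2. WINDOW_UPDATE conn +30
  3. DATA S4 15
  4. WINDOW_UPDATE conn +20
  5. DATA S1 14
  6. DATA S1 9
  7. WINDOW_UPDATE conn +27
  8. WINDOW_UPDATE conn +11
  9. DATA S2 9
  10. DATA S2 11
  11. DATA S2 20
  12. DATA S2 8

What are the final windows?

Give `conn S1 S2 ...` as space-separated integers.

Op 1: conn=33 S1=33 S2=33 S3=33 S4=58 blocked=[]
Op 2: conn=63 S1=33 S2=33 S3=33 S4=58 blocked=[]
Op 3: conn=48 S1=33 S2=33 S3=33 S4=43 blocked=[]
Op 4: conn=68 S1=33 S2=33 S3=33 S4=43 blocked=[]
Op 5: conn=54 S1=19 S2=33 S3=33 S4=43 blocked=[]
Op 6: conn=45 S1=10 S2=33 S3=33 S4=43 blocked=[]
Op 7: conn=72 S1=10 S2=33 S3=33 S4=43 blocked=[]
Op 8: conn=83 S1=10 S2=33 S3=33 S4=43 blocked=[]
Op 9: conn=74 S1=10 S2=24 S3=33 S4=43 blocked=[]
Op 10: conn=63 S1=10 S2=13 S3=33 S4=43 blocked=[]
Op 11: conn=43 S1=10 S2=-7 S3=33 S4=43 blocked=[2]
Op 12: conn=35 S1=10 S2=-15 S3=33 S4=43 blocked=[2]

Answer: 35 10 -15 33 43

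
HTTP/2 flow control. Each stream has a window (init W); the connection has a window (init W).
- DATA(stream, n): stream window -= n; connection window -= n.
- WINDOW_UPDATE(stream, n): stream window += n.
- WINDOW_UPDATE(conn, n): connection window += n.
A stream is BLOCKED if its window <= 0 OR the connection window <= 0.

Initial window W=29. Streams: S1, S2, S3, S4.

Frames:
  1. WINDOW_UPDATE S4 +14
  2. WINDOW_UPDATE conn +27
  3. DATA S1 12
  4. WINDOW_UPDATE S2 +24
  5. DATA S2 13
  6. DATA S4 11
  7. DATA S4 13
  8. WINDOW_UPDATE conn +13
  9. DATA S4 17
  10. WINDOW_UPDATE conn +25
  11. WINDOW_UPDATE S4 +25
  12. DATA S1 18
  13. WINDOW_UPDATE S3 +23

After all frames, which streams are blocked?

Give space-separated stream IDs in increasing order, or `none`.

Answer: S1

Derivation:
Op 1: conn=29 S1=29 S2=29 S3=29 S4=43 blocked=[]
Op 2: conn=56 S1=29 S2=29 S3=29 S4=43 blocked=[]
Op 3: conn=44 S1=17 S2=29 S3=29 S4=43 blocked=[]
Op 4: conn=44 S1=17 S2=53 S3=29 S4=43 blocked=[]
Op 5: conn=31 S1=17 S2=40 S3=29 S4=43 blocked=[]
Op 6: conn=20 S1=17 S2=40 S3=29 S4=32 blocked=[]
Op 7: conn=7 S1=17 S2=40 S3=29 S4=19 blocked=[]
Op 8: conn=20 S1=17 S2=40 S3=29 S4=19 blocked=[]
Op 9: conn=3 S1=17 S2=40 S3=29 S4=2 blocked=[]
Op 10: conn=28 S1=17 S2=40 S3=29 S4=2 blocked=[]
Op 11: conn=28 S1=17 S2=40 S3=29 S4=27 blocked=[]
Op 12: conn=10 S1=-1 S2=40 S3=29 S4=27 blocked=[1]
Op 13: conn=10 S1=-1 S2=40 S3=52 S4=27 blocked=[1]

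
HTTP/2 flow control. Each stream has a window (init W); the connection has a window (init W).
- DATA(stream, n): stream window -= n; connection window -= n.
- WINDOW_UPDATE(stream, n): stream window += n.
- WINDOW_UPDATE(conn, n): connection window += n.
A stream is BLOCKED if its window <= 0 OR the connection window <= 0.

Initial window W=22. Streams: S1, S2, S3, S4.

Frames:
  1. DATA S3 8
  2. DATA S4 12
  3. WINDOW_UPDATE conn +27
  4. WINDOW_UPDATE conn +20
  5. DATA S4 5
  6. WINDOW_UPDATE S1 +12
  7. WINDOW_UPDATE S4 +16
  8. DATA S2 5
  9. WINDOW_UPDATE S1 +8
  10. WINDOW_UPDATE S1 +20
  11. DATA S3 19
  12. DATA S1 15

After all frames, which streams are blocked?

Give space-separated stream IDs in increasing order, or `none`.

Answer: S3

Derivation:
Op 1: conn=14 S1=22 S2=22 S3=14 S4=22 blocked=[]
Op 2: conn=2 S1=22 S2=22 S3=14 S4=10 blocked=[]
Op 3: conn=29 S1=22 S2=22 S3=14 S4=10 blocked=[]
Op 4: conn=49 S1=22 S2=22 S3=14 S4=10 blocked=[]
Op 5: conn=44 S1=22 S2=22 S3=14 S4=5 blocked=[]
Op 6: conn=44 S1=34 S2=22 S3=14 S4=5 blocked=[]
Op 7: conn=44 S1=34 S2=22 S3=14 S4=21 blocked=[]
Op 8: conn=39 S1=34 S2=17 S3=14 S4=21 blocked=[]
Op 9: conn=39 S1=42 S2=17 S3=14 S4=21 blocked=[]
Op 10: conn=39 S1=62 S2=17 S3=14 S4=21 blocked=[]
Op 11: conn=20 S1=62 S2=17 S3=-5 S4=21 blocked=[3]
Op 12: conn=5 S1=47 S2=17 S3=-5 S4=21 blocked=[3]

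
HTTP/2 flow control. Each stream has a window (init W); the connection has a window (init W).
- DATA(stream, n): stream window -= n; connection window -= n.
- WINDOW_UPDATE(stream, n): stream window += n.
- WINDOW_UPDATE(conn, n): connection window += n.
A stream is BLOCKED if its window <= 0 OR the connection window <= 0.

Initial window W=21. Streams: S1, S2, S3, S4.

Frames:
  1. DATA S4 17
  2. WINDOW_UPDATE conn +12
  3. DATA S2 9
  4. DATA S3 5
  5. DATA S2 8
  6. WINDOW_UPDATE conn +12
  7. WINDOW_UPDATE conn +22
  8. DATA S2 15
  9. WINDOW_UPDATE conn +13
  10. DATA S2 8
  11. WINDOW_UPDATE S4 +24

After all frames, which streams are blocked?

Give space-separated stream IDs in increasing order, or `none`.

Op 1: conn=4 S1=21 S2=21 S3=21 S4=4 blocked=[]
Op 2: conn=16 S1=21 S2=21 S3=21 S4=4 blocked=[]
Op 3: conn=7 S1=21 S2=12 S3=21 S4=4 blocked=[]
Op 4: conn=2 S1=21 S2=12 S3=16 S4=4 blocked=[]
Op 5: conn=-6 S1=21 S2=4 S3=16 S4=4 blocked=[1, 2, 3, 4]
Op 6: conn=6 S1=21 S2=4 S3=16 S4=4 blocked=[]
Op 7: conn=28 S1=21 S2=4 S3=16 S4=4 blocked=[]
Op 8: conn=13 S1=21 S2=-11 S3=16 S4=4 blocked=[2]
Op 9: conn=26 S1=21 S2=-11 S3=16 S4=4 blocked=[2]
Op 10: conn=18 S1=21 S2=-19 S3=16 S4=4 blocked=[2]
Op 11: conn=18 S1=21 S2=-19 S3=16 S4=28 blocked=[2]

Answer: S2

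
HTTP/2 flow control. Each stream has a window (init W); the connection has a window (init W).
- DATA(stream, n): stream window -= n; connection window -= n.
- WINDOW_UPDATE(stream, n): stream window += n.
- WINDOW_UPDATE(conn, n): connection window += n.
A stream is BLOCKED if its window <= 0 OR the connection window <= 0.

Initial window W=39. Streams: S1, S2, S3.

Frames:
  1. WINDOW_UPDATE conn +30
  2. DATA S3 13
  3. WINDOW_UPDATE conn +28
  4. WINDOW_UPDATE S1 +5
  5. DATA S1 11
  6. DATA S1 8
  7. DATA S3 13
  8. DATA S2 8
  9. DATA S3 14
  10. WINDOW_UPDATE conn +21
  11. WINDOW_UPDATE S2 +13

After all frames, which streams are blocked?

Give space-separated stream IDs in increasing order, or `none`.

Op 1: conn=69 S1=39 S2=39 S3=39 blocked=[]
Op 2: conn=56 S1=39 S2=39 S3=26 blocked=[]
Op 3: conn=84 S1=39 S2=39 S3=26 blocked=[]
Op 4: conn=84 S1=44 S2=39 S3=26 blocked=[]
Op 5: conn=73 S1=33 S2=39 S3=26 blocked=[]
Op 6: conn=65 S1=25 S2=39 S3=26 blocked=[]
Op 7: conn=52 S1=25 S2=39 S3=13 blocked=[]
Op 8: conn=44 S1=25 S2=31 S3=13 blocked=[]
Op 9: conn=30 S1=25 S2=31 S3=-1 blocked=[3]
Op 10: conn=51 S1=25 S2=31 S3=-1 blocked=[3]
Op 11: conn=51 S1=25 S2=44 S3=-1 blocked=[3]

Answer: S3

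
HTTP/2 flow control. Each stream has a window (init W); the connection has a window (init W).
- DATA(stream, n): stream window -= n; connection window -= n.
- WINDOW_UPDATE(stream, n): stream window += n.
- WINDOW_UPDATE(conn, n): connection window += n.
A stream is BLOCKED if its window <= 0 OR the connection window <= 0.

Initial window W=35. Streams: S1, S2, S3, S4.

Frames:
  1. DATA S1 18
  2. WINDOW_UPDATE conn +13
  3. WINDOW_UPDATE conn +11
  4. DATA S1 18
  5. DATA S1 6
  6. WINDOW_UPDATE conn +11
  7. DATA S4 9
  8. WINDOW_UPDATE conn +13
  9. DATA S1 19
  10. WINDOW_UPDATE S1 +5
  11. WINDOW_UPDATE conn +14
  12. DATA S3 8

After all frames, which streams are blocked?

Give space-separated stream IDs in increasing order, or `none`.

Op 1: conn=17 S1=17 S2=35 S3=35 S4=35 blocked=[]
Op 2: conn=30 S1=17 S2=35 S3=35 S4=35 blocked=[]
Op 3: conn=41 S1=17 S2=35 S3=35 S4=35 blocked=[]
Op 4: conn=23 S1=-1 S2=35 S3=35 S4=35 blocked=[1]
Op 5: conn=17 S1=-7 S2=35 S3=35 S4=35 blocked=[1]
Op 6: conn=28 S1=-7 S2=35 S3=35 S4=35 blocked=[1]
Op 7: conn=19 S1=-7 S2=35 S3=35 S4=26 blocked=[1]
Op 8: conn=32 S1=-7 S2=35 S3=35 S4=26 blocked=[1]
Op 9: conn=13 S1=-26 S2=35 S3=35 S4=26 blocked=[1]
Op 10: conn=13 S1=-21 S2=35 S3=35 S4=26 blocked=[1]
Op 11: conn=27 S1=-21 S2=35 S3=35 S4=26 blocked=[1]
Op 12: conn=19 S1=-21 S2=35 S3=27 S4=26 blocked=[1]

Answer: S1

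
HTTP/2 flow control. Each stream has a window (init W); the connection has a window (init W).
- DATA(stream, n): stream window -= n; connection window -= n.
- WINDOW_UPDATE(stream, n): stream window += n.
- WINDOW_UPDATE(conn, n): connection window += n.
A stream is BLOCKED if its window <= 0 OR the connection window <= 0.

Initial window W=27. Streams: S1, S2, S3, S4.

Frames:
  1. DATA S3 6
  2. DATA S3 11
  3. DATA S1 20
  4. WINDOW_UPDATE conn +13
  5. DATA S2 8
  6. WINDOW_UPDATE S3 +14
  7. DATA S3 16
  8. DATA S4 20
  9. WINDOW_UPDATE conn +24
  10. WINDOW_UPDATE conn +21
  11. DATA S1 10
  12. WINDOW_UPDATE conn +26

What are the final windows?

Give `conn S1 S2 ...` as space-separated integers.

Answer: 20 -3 19 8 7

Derivation:
Op 1: conn=21 S1=27 S2=27 S3=21 S4=27 blocked=[]
Op 2: conn=10 S1=27 S2=27 S3=10 S4=27 blocked=[]
Op 3: conn=-10 S1=7 S2=27 S3=10 S4=27 blocked=[1, 2, 3, 4]
Op 4: conn=3 S1=7 S2=27 S3=10 S4=27 blocked=[]
Op 5: conn=-5 S1=7 S2=19 S3=10 S4=27 blocked=[1, 2, 3, 4]
Op 6: conn=-5 S1=7 S2=19 S3=24 S4=27 blocked=[1, 2, 3, 4]
Op 7: conn=-21 S1=7 S2=19 S3=8 S4=27 blocked=[1, 2, 3, 4]
Op 8: conn=-41 S1=7 S2=19 S3=8 S4=7 blocked=[1, 2, 3, 4]
Op 9: conn=-17 S1=7 S2=19 S3=8 S4=7 blocked=[1, 2, 3, 4]
Op 10: conn=4 S1=7 S2=19 S3=8 S4=7 blocked=[]
Op 11: conn=-6 S1=-3 S2=19 S3=8 S4=7 blocked=[1, 2, 3, 4]
Op 12: conn=20 S1=-3 S2=19 S3=8 S4=7 blocked=[1]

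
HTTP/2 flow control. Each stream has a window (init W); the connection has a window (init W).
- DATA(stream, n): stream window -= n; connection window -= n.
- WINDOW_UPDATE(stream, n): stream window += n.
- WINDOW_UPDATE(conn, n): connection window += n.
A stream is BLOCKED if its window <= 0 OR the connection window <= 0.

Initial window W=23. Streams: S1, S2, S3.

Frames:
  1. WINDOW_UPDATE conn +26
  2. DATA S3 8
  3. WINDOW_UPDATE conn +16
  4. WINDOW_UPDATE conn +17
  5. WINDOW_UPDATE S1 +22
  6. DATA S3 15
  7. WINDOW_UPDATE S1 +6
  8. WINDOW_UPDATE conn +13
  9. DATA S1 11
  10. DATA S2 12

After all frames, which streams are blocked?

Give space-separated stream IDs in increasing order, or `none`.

Answer: S3

Derivation:
Op 1: conn=49 S1=23 S2=23 S3=23 blocked=[]
Op 2: conn=41 S1=23 S2=23 S3=15 blocked=[]
Op 3: conn=57 S1=23 S2=23 S3=15 blocked=[]
Op 4: conn=74 S1=23 S2=23 S3=15 blocked=[]
Op 5: conn=74 S1=45 S2=23 S3=15 blocked=[]
Op 6: conn=59 S1=45 S2=23 S3=0 blocked=[3]
Op 7: conn=59 S1=51 S2=23 S3=0 blocked=[3]
Op 8: conn=72 S1=51 S2=23 S3=0 blocked=[3]
Op 9: conn=61 S1=40 S2=23 S3=0 blocked=[3]
Op 10: conn=49 S1=40 S2=11 S3=0 blocked=[3]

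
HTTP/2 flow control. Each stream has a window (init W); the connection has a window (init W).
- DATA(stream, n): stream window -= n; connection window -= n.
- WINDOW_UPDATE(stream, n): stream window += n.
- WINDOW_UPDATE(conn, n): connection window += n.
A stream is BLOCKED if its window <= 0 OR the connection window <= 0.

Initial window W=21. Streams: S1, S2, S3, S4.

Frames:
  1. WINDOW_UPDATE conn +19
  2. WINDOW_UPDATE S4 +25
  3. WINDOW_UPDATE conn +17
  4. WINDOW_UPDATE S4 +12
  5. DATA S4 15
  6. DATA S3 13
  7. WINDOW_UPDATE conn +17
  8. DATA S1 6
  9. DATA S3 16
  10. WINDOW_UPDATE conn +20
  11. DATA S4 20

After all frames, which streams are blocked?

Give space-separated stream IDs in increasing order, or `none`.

Answer: S3

Derivation:
Op 1: conn=40 S1=21 S2=21 S3=21 S4=21 blocked=[]
Op 2: conn=40 S1=21 S2=21 S3=21 S4=46 blocked=[]
Op 3: conn=57 S1=21 S2=21 S3=21 S4=46 blocked=[]
Op 4: conn=57 S1=21 S2=21 S3=21 S4=58 blocked=[]
Op 5: conn=42 S1=21 S2=21 S3=21 S4=43 blocked=[]
Op 6: conn=29 S1=21 S2=21 S3=8 S4=43 blocked=[]
Op 7: conn=46 S1=21 S2=21 S3=8 S4=43 blocked=[]
Op 8: conn=40 S1=15 S2=21 S3=8 S4=43 blocked=[]
Op 9: conn=24 S1=15 S2=21 S3=-8 S4=43 blocked=[3]
Op 10: conn=44 S1=15 S2=21 S3=-8 S4=43 blocked=[3]
Op 11: conn=24 S1=15 S2=21 S3=-8 S4=23 blocked=[3]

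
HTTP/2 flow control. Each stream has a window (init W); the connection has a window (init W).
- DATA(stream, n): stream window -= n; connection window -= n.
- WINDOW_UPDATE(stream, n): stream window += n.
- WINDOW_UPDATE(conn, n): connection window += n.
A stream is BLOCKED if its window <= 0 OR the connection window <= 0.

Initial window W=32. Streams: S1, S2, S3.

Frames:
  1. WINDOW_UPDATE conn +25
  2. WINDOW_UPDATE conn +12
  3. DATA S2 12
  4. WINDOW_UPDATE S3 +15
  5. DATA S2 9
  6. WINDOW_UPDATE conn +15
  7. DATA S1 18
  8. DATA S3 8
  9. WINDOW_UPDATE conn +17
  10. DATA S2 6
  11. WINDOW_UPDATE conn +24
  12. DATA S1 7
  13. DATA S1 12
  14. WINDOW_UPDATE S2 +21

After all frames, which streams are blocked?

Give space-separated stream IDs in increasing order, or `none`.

Answer: S1

Derivation:
Op 1: conn=57 S1=32 S2=32 S3=32 blocked=[]
Op 2: conn=69 S1=32 S2=32 S3=32 blocked=[]
Op 3: conn=57 S1=32 S2=20 S3=32 blocked=[]
Op 4: conn=57 S1=32 S2=20 S3=47 blocked=[]
Op 5: conn=48 S1=32 S2=11 S3=47 blocked=[]
Op 6: conn=63 S1=32 S2=11 S3=47 blocked=[]
Op 7: conn=45 S1=14 S2=11 S3=47 blocked=[]
Op 8: conn=37 S1=14 S2=11 S3=39 blocked=[]
Op 9: conn=54 S1=14 S2=11 S3=39 blocked=[]
Op 10: conn=48 S1=14 S2=5 S3=39 blocked=[]
Op 11: conn=72 S1=14 S2=5 S3=39 blocked=[]
Op 12: conn=65 S1=7 S2=5 S3=39 blocked=[]
Op 13: conn=53 S1=-5 S2=5 S3=39 blocked=[1]
Op 14: conn=53 S1=-5 S2=26 S3=39 blocked=[1]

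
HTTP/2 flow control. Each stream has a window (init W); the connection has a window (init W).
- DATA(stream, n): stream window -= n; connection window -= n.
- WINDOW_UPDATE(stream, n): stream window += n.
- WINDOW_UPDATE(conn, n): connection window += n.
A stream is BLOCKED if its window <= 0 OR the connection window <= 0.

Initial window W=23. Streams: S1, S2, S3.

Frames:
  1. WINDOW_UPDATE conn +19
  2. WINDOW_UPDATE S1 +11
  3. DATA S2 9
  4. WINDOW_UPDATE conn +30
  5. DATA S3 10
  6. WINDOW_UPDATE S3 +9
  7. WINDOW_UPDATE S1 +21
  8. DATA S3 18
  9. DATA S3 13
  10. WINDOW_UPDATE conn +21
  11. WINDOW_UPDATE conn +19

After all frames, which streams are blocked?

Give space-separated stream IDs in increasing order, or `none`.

Answer: S3

Derivation:
Op 1: conn=42 S1=23 S2=23 S3=23 blocked=[]
Op 2: conn=42 S1=34 S2=23 S3=23 blocked=[]
Op 3: conn=33 S1=34 S2=14 S3=23 blocked=[]
Op 4: conn=63 S1=34 S2=14 S3=23 blocked=[]
Op 5: conn=53 S1=34 S2=14 S3=13 blocked=[]
Op 6: conn=53 S1=34 S2=14 S3=22 blocked=[]
Op 7: conn=53 S1=55 S2=14 S3=22 blocked=[]
Op 8: conn=35 S1=55 S2=14 S3=4 blocked=[]
Op 9: conn=22 S1=55 S2=14 S3=-9 blocked=[3]
Op 10: conn=43 S1=55 S2=14 S3=-9 blocked=[3]
Op 11: conn=62 S1=55 S2=14 S3=-9 blocked=[3]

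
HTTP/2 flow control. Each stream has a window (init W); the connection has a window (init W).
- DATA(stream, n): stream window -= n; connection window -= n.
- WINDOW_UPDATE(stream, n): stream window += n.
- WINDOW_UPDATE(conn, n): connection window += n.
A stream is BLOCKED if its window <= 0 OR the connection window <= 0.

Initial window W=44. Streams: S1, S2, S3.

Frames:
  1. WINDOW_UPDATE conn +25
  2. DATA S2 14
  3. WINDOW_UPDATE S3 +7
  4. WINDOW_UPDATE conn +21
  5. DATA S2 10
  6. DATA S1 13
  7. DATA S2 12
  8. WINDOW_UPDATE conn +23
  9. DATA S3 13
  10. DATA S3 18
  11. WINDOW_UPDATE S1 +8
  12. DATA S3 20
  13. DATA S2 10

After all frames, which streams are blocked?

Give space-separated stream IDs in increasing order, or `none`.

Op 1: conn=69 S1=44 S2=44 S3=44 blocked=[]
Op 2: conn=55 S1=44 S2=30 S3=44 blocked=[]
Op 3: conn=55 S1=44 S2=30 S3=51 blocked=[]
Op 4: conn=76 S1=44 S2=30 S3=51 blocked=[]
Op 5: conn=66 S1=44 S2=20 S3=51 blocked=[]
Op 6: conn=53 S1=31 S2=20 S3=51 blocked=[]
Op 7: conn=41 S1=31 S2=8 S3=51 blocked=[]
Op 8: conn=64 S1=31 S2=8 S3=51 blocked=[]
Op 9: conn=51 S1=31 S2=8 S3=38 blocked=[]
Op 10: conn=33 S1=31 S2=8 S3=20 blocked=[]
Op 11: conn=33 S1=39 S2=8 S3=20 blocked=[]
Op 12: conn=13 S1=39 S2=8 S3=0 blocked=[3]
Op 13: conn=3 S1=39 S2=-2 S3=0 blocked=[2, 3]

Answer: S2 S3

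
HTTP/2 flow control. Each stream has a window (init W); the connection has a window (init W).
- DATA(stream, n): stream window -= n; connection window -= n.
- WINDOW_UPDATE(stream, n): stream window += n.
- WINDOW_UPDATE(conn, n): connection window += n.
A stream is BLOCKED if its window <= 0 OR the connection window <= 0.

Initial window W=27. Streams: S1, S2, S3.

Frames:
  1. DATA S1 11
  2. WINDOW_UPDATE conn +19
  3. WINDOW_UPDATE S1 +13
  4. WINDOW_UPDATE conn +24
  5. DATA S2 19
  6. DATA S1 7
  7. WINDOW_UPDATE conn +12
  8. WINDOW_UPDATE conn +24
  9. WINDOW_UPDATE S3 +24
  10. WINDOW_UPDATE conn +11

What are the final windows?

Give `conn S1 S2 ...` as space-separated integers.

Answer: 80 22 8 51

Derivation:
Op 1: conn=16 S1=16 S2=27 S3=27 blocked=[]
Op 2: conn=35 S1=16 S2=27 S3=27 blocked=[]
Op 3: conn=35 S1=29 S2=27 S3=27 blocked=[]
Op 4: conn=59 S1=29 S2=27 S3=27 blocked=[]
Op 5: conn=40 S1=29 S2=8 S3=27 blocked=[]
Op 6: conn=33 S1=22 S2=8 S3=27 blocked=[]
Op 7: conn=45 S1=22 S2=8 S3=27 blocked=[]
Op 8: conn=69 S1=22 S2=8 S3=27 blocked=[]
Op 9: conn=69 S1=22 S2=8 S3=51 blocked=[]
Op 10: conn=80 S1=22 S2=8 S3=51 blocked=[]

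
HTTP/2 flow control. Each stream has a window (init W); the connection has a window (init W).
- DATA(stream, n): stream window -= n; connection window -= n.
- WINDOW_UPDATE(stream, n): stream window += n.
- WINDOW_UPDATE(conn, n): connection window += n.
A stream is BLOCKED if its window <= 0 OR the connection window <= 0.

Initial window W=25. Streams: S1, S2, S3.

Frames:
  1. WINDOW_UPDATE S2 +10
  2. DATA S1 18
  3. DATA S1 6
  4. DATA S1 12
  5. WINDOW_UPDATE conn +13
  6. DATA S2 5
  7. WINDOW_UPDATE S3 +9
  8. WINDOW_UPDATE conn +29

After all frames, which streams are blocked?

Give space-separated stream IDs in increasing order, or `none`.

Op 1: conn=25 S1=25 S2=35 S3=25 blocked=[]
Op 2: conn=7 S1=7 S2=35 S3=25 blocked=[]
Op 3: conn=1 S1=1 S2=35 S3=25 blocked=[]
Op 4: conn=-11 S1=-11 S2=35 S3=25 blocked=[1, 2, 3]
Op 5: conn=2 S1=-11 S2=35 S3=25 blocked=[1]
Op 6: conn=-3 S1=-11 S2=30 S3=25 blocked=[1, 2, 3]
Op 7: conn=-3 S1=-11 S2=30 S3=34 blocked=[1, 2, 3]
Op 8: conn=26 S1=-11 S2=30 S3=34 blocked=[1]

Answer: S1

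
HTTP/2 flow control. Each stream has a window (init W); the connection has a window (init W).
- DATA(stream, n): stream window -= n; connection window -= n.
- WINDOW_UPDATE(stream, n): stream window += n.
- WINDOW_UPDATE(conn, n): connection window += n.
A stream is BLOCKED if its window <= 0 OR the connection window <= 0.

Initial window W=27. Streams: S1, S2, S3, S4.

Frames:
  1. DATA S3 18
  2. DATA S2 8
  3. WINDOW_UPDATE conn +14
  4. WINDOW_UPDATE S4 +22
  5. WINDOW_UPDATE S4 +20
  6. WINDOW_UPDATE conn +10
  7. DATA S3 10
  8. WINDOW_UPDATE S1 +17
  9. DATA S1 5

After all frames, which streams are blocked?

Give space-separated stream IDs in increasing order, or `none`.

Answer: S3

Derivation:
Op 1: conn=9 S1=27 S2=27 S3=9 S4=27 blocked=[]
Op 2: conn=1 S1=27 S2=19 S3=9 S4=27 blocked=[]
Op 3: conn=15 S1=27 S2=19 S3=9 S4=27 blocked=[]
Op 4: conn=15 S1=27 S2=19 S3=9 S4=49 blocked=[]
Op 5: conn=15 S1=27 S2=19 S3=9 S4=69 blocked=[]
Op 6: conn=25 S1=27 S2=19 S3=9 S4=69 blocked=[]
Op 7: conn=15 S1=27 S2=19 S3=-1 S4=69 blocked=[3]
Op 8: conn=15 S1=44 S2=19 S3=-1 S4=69 blocked=[3]
Op 9: conn=10 S1=39 S2=19 S3=-1 S4=69 blocked=[3]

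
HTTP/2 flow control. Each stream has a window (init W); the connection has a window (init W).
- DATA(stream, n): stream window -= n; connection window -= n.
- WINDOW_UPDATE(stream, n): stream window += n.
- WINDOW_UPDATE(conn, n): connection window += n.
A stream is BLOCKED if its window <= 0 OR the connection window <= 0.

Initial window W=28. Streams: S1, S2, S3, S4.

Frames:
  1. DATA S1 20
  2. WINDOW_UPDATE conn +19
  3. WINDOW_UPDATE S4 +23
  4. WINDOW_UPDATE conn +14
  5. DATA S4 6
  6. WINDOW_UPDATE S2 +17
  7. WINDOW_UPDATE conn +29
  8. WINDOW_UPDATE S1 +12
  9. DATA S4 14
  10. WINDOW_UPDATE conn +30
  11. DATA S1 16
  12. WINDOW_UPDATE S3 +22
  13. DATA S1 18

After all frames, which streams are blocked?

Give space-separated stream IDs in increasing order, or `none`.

Op 1: conn=8 S1=8 S2=28 S3=28 S4=28 blocked=[]
Op 2: conn=27 S1=8 S2=28 S3=28 S4=28 blocked=[]
Op 3: conn=27 S1=8 S2=28 S3=28 S4=51 blocked=[]
Op 4: conn=41 S1=8 S2=28 S3=28 S4=51 blocked=[]
Op 5: conn=35 S1=8 S2=28 S3=28 S4=45 blocked=[]
Op 6: conn=35 S1=8 S2=45 S3=28 S4=45 blocked=[]
Op 7: conn=64 S1=8 S2=45 S3=28 S4=45 blocked=[]
Op 8: conn=64 S1=20 S2=45 S3=28 S4=45 blocked=[]
Op 9: conn=50 S1=20 S2=45 S3=28 S4=31 blocked=[]
Op 10: conn=80 S1=20 S2=45 S3=28 S4=31 blocked=[]
Op 11: conn=64 S1=4 S2=45 S3=28 S4=31 blocked=[]
Op 12: conn=64 S1=4 S2=45 S3=50 S4=31 blocked=[]
Op 13: conn=46 S1=-14 S2=45 S3=50 S4=31 blocked=[1]

Answer: S1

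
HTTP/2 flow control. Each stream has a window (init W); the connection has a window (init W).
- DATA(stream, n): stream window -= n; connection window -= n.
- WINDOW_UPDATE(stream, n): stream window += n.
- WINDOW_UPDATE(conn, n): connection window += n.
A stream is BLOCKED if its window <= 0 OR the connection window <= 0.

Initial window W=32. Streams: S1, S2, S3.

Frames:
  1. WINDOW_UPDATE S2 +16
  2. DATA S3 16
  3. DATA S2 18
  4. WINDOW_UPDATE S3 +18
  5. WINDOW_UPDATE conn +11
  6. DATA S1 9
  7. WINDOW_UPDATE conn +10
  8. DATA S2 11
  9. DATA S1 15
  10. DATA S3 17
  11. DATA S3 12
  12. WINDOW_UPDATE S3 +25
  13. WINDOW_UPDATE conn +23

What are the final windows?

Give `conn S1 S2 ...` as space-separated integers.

Answer: -22 8 19 30

Derivation:
Op 1: conn=32 S1=32 S2=48 S3=32 blocked=[]
Op 2: conn=16 S1=32 S2=48 S3=16 blocked=[]
Op 3: conn=-2 S1=32 S2=30 S3=16 blocked=[1, 2, 3]
Op 4: conn=-2 S1=32 S2=30 S3=34 blocked=[1, 2, 3]
Op 5: conn=9 S1=32 S2=30 S3=34 blocked=[]
Op 6: conn=0 S1=23 S2=30 S3=34 blocked=[1, 2, 3]
Op 7: conn=10 S1=23 S2=30 S3=34 blocked=[]
Op 8: conn=-1 S1=23 S2=19 S3=34 blocked=[1, 2, 3]
Op 9: conn=-16 S1=8 S2=19 S3=34 blocked=[1, 2, 3]
Op 10: conn=-33 S1=8 S2=19 S3=17 blocked=[1, 2, 3]
Op 11: conn=-45 S1=8 S2=19 S3=5 blocked=[1, 2, 3]
Op 12: conn=-45 S1=8 S2=19 S3=30 blocked=[1, 2, 3]
Op 13: conn=-22 S1=8 S2=19 S3=30 blocked=[1, 2, 3]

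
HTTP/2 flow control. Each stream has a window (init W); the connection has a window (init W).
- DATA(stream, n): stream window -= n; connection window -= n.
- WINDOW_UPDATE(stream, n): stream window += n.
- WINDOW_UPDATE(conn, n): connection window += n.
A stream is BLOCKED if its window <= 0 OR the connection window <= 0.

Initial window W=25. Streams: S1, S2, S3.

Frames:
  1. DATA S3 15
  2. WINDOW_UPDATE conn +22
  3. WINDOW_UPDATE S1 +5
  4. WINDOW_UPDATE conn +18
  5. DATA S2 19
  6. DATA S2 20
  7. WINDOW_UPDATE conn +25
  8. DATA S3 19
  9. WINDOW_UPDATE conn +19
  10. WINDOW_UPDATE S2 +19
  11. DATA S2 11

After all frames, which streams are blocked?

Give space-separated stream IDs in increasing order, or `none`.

Answer: S2 S3

Derivation:
Op 1: conn=10 S1=25 S2=25 S3=10 blocked=[]
Op 2: conn=32 S1=25 S2=25 S3=10 blocked=[]
Op 3: conn=32 S1=30 S2=25 S3=10 blocked=[]
Op 4: conn=50 S1=30 S2=25 S3=10 blocked=[]
Op 5: conn=31 S1=30 S2=6 S3=10 blocked=[]
Op 6: conn=11 S1=30 S2=-14 S3=10 blocked=[2]
Op 7: conn=36 S1=30 S2=-14 S3=10 blocked=[2]
Op 8: conn=17 S1=30 S2=-14 S3=-9 blocked=[2, 3]
Op 9: conn=36 S1=30 S2=-14 S3=-9 blocked=[2, 3]
Op 10: conn=36 S1=30 S2=5 S3=-9 blocked=[3]
Op 11: conn=25 S1=30 S2=-6 S3=-9 blocked=[2, 3]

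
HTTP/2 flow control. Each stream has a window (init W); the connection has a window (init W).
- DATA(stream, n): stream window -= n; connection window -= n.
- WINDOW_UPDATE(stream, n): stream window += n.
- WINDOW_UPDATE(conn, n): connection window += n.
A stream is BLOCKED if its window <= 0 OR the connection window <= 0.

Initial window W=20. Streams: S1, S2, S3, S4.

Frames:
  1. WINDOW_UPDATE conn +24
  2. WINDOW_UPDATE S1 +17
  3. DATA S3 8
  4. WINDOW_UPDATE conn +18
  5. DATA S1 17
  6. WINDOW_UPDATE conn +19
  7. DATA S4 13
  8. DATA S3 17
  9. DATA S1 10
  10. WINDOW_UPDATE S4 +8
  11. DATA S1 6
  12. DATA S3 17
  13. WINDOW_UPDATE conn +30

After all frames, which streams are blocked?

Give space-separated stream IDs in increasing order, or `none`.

Op 1: conn=44 S1=20 S2=20 S3=20 S4=20 blocked=[]
Op 2: conn=44 S1=37 S2=20 S3=20 S4=20 blocked=[]
Op 3: conn=36 S1=37 S2=20 S3=12 S4=20 blocked=[]
Op 4: conn=54 S1=37 S2=20 S3=12 S4=20 blocked=[]
Op 5: conn=37 S1=20 S2=20 S3=12 S4=20 blocked=[]
Op 6: conn=56 S1=20 S2=20 S3=12 S4=20 blocked=[]
Op 7: conn=43 S1=20 S2=20 S3=12 S4=7 blocked=[]
Op 8: conn=26 S1=20 S2=20 S3=-5 S4=7 blocked=[3]
Op 9: conn=16 S1=10 S2=20 S3=-5 S4=7 blocked=[3]
Op 10: conn=16 S1=10 S2=20 S3=-5 S4=15 blocked=[3]
Op 11: conn=10 S1=4 S2=20 S3=-5 S4=15 blocked=[3]
Op 12: conn=-7 S1=4 S2=20 S3=-22 S4=15 blocked=[1, 2, 3, 4]
Op 13: conn=23 S1=4 S2=20 S3=-22 S4=15 blocked=[3]

Answer: S3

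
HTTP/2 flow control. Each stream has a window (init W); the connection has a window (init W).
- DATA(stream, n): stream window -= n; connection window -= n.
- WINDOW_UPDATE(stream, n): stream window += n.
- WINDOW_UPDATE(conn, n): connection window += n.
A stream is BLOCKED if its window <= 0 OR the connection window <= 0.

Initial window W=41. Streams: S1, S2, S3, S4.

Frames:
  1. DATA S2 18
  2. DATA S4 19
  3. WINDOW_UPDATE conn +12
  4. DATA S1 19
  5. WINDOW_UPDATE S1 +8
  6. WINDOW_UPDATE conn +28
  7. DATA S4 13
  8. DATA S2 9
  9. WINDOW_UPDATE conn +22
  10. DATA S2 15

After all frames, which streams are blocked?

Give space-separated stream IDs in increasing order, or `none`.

Answer: S2

Derivation:
Op 1: conn=23 S1=41 S2=23 S3=41 S4=41 blocked=[]
Op 2: conn=4 S1=41 S2=23 S3=41 S4=22 blocked=[]
Op 3: conn=16 S1=41 S2=23 S3=41 S4=22 blocked=[]
Op 4: conn=-3 S1=22 S2=23 S3=41 S4=22 blocked=[1, 2, 3, 4]
Op 5: conn=-3 S1=30 S2=23 S3=41 S4=22 blocked=[1, 2, 3, 4]
Op 6: conn=25 S1=30 S2=23 S3=41 S4=22 blocked=[]
Op 7: conn=12 S1=30 S2=23 S3=41 S4=9 blocked=[]
Op 8: conn=3 S1=30 S2=14 S3=41 S4=9 blocked=[]
Op 9: conn=25 S1=30 S2=14 S3=41 S4=9 blocked=[]
Op 10: conn=10 S1=30 S2=-1 S3=41 S4=9 blocked=[2]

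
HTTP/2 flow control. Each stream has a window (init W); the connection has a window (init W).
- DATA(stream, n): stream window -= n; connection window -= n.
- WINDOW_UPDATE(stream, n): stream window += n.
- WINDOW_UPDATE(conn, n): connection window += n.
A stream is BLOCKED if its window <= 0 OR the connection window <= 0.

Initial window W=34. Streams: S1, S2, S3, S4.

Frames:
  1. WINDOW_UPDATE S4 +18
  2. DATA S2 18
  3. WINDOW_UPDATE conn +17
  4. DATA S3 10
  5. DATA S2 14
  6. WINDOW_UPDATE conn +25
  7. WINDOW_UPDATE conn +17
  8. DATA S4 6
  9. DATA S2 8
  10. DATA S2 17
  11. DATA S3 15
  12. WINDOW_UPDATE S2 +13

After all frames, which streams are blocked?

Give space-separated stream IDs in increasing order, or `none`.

Op 1: conn=34 S1=34 S2=34 S3=34 S4=52 blocked=[]
Op 2: conn=16 S1=34 S2=16 S3=34 S4=52 blocked=[]
Op 3: conn=33 S1=34 S2=16 S3=34 S4=52 blocked=[]
Op 4: conn=23 S1=34 S2=16 S3=24 S4=52 blocked=[]
Op 5: conn=9 S1=34 S2=2 S3=24 S4=52 blocked=[]
Op 6: conn=34 S1=34 S2=2 S3=24 S4=52 blocked=[]
Op 7: conn=51 S1=34 S2=2 S3=24 S4=52 blocked=[]
Op 8: conn=45 S1=34 S2=2 S3=24 S4=46 blocked=[]
Op 9: conn=37 S1=34 S2=-6 S3=24 S4=46 blocked=[2]
Op 10: conn=20 S1=34 S2=-23 S3=24 S4=46 blocked=[2]
Op 11: conn=5 S1=34 S2=-23 S3=9 S4=46 blocked=[2]
Op 12: conn=5 S1=34 S2=-10 S3=9 S4=46 blocked=[2]

Answer: S2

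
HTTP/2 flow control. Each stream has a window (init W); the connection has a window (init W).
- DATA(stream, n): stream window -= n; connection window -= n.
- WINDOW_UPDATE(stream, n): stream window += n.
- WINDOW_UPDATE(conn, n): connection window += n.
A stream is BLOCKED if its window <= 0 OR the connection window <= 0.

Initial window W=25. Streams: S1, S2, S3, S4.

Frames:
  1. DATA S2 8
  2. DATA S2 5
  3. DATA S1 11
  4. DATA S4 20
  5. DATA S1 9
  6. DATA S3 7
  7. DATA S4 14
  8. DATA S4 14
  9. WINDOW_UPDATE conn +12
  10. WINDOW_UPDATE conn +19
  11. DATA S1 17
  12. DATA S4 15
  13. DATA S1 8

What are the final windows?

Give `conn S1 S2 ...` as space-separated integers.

Op 1: conn=17 S1=25 S2=17 S3=25 S4=25 blocked=[]
Op 2: conn=12 S1=25 S2=12 S3=25 S4=25 blocked=[]
Op 3: conn=1 S1=14 S2=12 S3=25 S4=25 blocked=[]
Op 4: conn=-19 S1=14 S2=12 S3=25 S4=5 blocked=[1, 2, 3, 4]
Op 5: conn=-28 S1=5 S2=12 S3=25 S4=5 blocked=[1, 2, 3, 4]
Op 6: conn=-35 S1=5 S2=12 S3=18 S4=5 blocked=[1, 2, 3, 4]
Op 7: conn=-49 S1=5 S2=12 S3=18 S4=-9 blocked=[1, 2, 3, 4]
Op 8: conn=-63 S1=5 S2=12 S3=18 S4=-23 blocked=[1, 2, 3, 4]
Op 9: conn=-51 S1=5 S2=12 S3=18 S4=-23 blocked=[1, 2, 3, 4]
Op 10: conn=-32 S1=5 S2=12 S3=18 S4=-23 blocked=[1, 2, 3, 4]
Op 11: conn=-49 S1=-12 S2=12 S3=18 S4=-23 blocked=[1, 2, 3, 4]
Op 12: conn=-64 S1=-12 S2=12 S3=18 S4=-38 blocked=[1, 2, 3, 4]
Op 13: conn=-72 S1=-20 S2=12 S3=18 S4=-38 blocked=[1, 2, 3, 4]

Answer: -72 -20 12 18 -38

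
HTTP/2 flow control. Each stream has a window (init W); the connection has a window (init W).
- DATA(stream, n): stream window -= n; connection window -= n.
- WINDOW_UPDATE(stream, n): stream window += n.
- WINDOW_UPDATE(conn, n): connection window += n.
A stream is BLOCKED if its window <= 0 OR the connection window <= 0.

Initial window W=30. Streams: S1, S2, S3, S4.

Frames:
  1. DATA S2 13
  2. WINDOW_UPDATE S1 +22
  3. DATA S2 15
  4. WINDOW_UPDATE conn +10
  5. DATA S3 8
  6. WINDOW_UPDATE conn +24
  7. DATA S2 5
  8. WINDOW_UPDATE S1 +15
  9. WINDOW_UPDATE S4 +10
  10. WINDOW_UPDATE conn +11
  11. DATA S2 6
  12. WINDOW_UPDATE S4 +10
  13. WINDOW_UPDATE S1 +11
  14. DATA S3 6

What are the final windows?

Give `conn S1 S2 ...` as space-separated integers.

Answer: 22 78 -9 16 50

Derivation:
Op 1: conn=17 S1=30 S2=17 S3=30 S4=30 blocked=[]
Op 2: conn=17 S1=52 S2=17 S3=30 S4=30 blocked=[]
Op 3: conn=2 S1=52 S2=2 S3=30 S4=30 blocked=[]
Op 4: conn=12 S1=52 S2=2 S3=30 S4=30 blocked=[]
Op 5: conn=4 S1=52 S2=2 S3=22 S4=30 blocked=[]
Op 6: conn=28 S1=52 S2=2 S3=22 S4=30 blocked=[]
Op 7: conn=23 S1=52 S2=-3 S3=22 S4=30 blocked=[2]
Op 8: conn=23 S1=67 S2=-3 S3=22 S4=30 blocked=[2]
Op 9: conn=23 S1=67 S2=-3 S3=22 S4=40 blocked=[2]
Op 10: conn=34 S1=67 S2=-3 S3=22 S4=40 blocked=[2]
Op 11: conn=28 S1=67 S2=-9 S3=22 S4=40 blocked=[2]
Op 12: conn=28 S1=67 S2=-9 S3=22 S4=50 blocked=[2]
Op 13: conn=28 S1=78 S2=-9 S3=22 S4=50 blocked=[2]
Op 14: conn=22 S1=78 S2=-9 S3=16 S4=50 blocked=[2]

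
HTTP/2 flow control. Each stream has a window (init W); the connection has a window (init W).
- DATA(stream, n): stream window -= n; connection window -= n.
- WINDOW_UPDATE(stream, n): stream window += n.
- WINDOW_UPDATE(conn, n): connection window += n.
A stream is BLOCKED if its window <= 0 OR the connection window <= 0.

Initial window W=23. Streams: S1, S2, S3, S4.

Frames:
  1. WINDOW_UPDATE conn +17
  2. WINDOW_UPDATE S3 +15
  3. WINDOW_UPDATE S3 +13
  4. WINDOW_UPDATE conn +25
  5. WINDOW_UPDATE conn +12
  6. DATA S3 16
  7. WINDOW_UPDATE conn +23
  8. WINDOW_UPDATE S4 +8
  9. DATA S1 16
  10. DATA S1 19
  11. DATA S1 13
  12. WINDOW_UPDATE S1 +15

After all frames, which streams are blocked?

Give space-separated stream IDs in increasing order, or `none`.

Op 1: conn=40 S1=23 S2=23 S3=23 S4=23 blocked=[]
Op 2: conn=40 S1=23 S2=23 S3=38 S4=23 blocked=[]
Op 3: conn=40 S1=23 S2=23 S3=51 S4=23 blocked=[]
Op 4: conn=65 S1=23 S2=23 S3=51 S4=23 blocked=[]
Op 5: conn=77 S1=23 S2=23 S3=51 S4=23 blocked=[]
Op 6: conn=61 S1=23 S2=23 S3=35 S4=23 blocked=[]
Op 7: conn=84 S1=23 S2=23 S3=35 S4=23 blocked=[]
Op 8: conn=84 S1=23 S2=23 S3=35 S4=31 blocked=[]
Op 9: conn=68 S1=7 S2=23 S3=35 S4=31 blocked=[]
Op 10: conn=49 S1=-12 S2=23 S3=35 S4=31 blocked=[1]
Op 11: conn=36 S1=-25 S2=23 S3=35 S4=31 blocked=[1]
Op 12: conn=36 S1=-10 S2=23 S3=35 S4=31 blocked=[1]

Answer: S1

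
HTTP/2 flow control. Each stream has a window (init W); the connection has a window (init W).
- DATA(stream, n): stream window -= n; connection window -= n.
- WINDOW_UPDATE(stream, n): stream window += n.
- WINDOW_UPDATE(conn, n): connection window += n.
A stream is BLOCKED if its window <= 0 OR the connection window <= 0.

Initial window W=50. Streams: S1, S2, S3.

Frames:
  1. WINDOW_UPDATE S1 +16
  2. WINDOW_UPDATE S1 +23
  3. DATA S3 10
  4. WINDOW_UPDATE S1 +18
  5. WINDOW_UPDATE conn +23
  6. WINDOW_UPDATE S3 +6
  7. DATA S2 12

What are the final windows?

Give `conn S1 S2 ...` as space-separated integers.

Op 1: conn=50 S1=66 S2=50 S3=50 blocked=[]
Op 2: conn=50 S1=89 S2=50 S3=50 blocked=[]
Op 3: conn=40 S1=89 S2=50 S3=40 blocked=[]
Op 4: conn=40 S1=107 S2=50 S3=40 blocked=[]
Op 5: conn=63 S1=107 S2=50 S3=40 blocked=[]
Op 6: conn=63 S1=107 S2=50 S3=46 blocked=[]
Op 7: conn=51 S1=107 S2=38 S3=46 blocked=[]

Answer: 51 107 38 46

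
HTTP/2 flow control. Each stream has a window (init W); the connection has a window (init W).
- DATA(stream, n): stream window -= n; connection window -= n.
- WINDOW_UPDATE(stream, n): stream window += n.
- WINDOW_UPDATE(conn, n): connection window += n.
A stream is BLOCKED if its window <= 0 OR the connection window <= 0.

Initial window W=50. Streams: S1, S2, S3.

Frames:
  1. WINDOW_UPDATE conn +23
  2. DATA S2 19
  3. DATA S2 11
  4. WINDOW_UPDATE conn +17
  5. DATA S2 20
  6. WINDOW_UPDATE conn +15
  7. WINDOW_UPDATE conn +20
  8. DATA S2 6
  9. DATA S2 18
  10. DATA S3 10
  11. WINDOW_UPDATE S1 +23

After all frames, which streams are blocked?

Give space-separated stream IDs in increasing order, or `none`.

Op 1: conn=73 S1=50 S2=50 S3=50 blocked=[]
Op 2: conn=54 S1=50 S2=31 S3=50 blocked=[]
Op 3: conn=43 S1=50 S2=20 S3=50 blocked=[]
Op 4: conn=60 S1=50 S2=20 S3=50 blocked=[]
Op 5: conn=40 S1=50 S2=0 S3=50 blocked=[2]
Op 6: conn=55 S1=50 S2=0 S3=50 blocked=[2]
Op 7: conn=75 S1=50 S2=0 S3=50 blocked=[2]
Op 8: conn=69 S1=50 S2=-6 S3=50 blocked=[2]
Op 9: conn=51 S1=50 S2=-24 S3=50 blocked=[2]
Op 10: conn=41 S1=50 S2=-24 S3=40 blocked=[2]
Op 11: conn=41 S1=73 S2=-24 S3=40 blocked=[2]

Answer: S2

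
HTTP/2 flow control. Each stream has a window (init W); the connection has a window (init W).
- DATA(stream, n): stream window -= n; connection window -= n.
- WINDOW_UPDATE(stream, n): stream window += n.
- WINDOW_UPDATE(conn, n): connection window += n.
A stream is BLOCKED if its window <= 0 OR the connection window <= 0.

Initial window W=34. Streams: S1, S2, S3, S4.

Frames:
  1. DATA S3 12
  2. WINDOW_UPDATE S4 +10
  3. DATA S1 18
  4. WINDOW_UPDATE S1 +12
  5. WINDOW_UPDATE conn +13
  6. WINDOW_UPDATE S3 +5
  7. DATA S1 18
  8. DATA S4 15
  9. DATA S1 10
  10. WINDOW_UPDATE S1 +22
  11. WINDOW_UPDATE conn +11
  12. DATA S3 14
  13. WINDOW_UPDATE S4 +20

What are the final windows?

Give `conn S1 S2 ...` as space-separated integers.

Answer: -29 22 34 13 49

Derivation:
Op 1: conn=22 S1=34 S2=34 S3=22 S4=34 blocked=[]
Op 2: conn=22 S1=34 S2=34 S3=22 S4=44 blocked=[]
Op 3: conn=4 S1=16 S2=34 S3=22 S4=44 blocked=[]
Op 4: conn=4 S1=28 S2=34 S3=22 S4=44 blocked=[]
Op 5: conn=17 S1=28 S2=34 S3=22 S4=44 blocked=[]
Op 6: conn=17 S1=28 S2=34 S3=27 S4=44 blocked=[]
Op 7: conn=-1 S1=10 S2=34 S3=27 S4=44 blocked=[1, 2, 3, 4]
Op 8: conn=-16 S1=10 S2=34 S3=27 S4=29 blocked=[1, 2, 3, 4]
Op 9: conn=-26 S1=0 S2=34 S3=27 S4=29 blocked=[1, 2, 3, 4]
Op 10: conn=-26 S1=22 S2=34 S3=27 S4=29 blocked=[1, 2, 3, 4]
Op 11: conn=-15 S1=22 S2=34 S3=27 S4=29 blocked=[1, 2, 3, 4]
Op 12: conn=-29 S1=22 S2=34 S3=13 S4=29 blocked=[1, 2, 3, 4]
Op 13: conn=-29 S1=22 S2=34 S3=13 S4=49 blocked=[1, 2, 3, 4]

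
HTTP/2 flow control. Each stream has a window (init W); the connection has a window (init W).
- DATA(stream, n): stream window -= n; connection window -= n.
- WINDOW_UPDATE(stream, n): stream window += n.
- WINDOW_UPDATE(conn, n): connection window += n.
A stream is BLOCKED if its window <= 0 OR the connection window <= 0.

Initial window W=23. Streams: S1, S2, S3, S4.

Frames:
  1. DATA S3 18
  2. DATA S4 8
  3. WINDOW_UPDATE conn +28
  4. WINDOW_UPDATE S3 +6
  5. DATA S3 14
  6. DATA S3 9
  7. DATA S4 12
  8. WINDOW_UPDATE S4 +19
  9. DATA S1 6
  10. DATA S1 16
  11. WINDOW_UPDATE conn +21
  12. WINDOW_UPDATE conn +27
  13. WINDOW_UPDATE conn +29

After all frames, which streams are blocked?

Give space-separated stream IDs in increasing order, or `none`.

Op 1: conn=5 S1=23 S2=23 S3=5 S4=23 blocked=[]
Op 2: conn=-3 S1=23 S2=23 S3=5 S4=15 blocked=[1, 2, 3, 4]
Op 3: conn=25 S1=23 S2=23 S3=5 S4=15 blocked=[]
Op 4: conn=25 S1=23 S2=23 S3=11 S4=15 blocked=[]
Op 5: conn=11 S1=23 S2=23 S3=-3 S4=15 blocked=[3]
Op 6: conn=2 S1=23 S2=23 S3=-12 S4=15 blocked=[3]
Op 7: conn=-10 S1=23 S2=23 S3=-12 S4=3 blocked=[1, 2, 3, 4]
Op 8: conn=-10 S1=23 S2=23 S3=-12 S4=22 blocked=[1, 2, 3, 4]
Op 9: conn=-16 S1=17 S2=23 S3=-12 S4=22 blocked=[1, 2, 3, 4]
Op 10: conn=-32 S1=1 S2=23 S3=-12 S4=22 blocked=[1, 2, 3, 4]
Op 11: conn=-11 S1=1 S2=23 S3=-12 S4=22 blocked=[1, 2, 3, 4]
Op 12: conn=16 S1=1 S2=23 S3=-12 S4=22 blocked=[3]
Op 13: conn=45 S1=1 S2=23 S3=-12 S4=22 blocked=[3]

Answer: S3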